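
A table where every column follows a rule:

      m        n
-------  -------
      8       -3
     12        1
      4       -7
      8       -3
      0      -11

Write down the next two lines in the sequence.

4  -7; -4  -15

Column m: 8, 12, 4, 8, 0 → 4 → -4 (alternating steps +4, −8, +4, −8, …).
Column n — always 11 less than the column m: -3, 1, -7, -3, -11 → -7 → -15.
Putting the parts together: 4  -7 and then -4  -15.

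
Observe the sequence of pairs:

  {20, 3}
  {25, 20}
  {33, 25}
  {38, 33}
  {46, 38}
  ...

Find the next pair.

First component goes 20, 25, 33, 38, 46 → 51 (alternating steps +5, +8, +5, +8, …).
Second component goes 3, 20, 25, 33, 38 → 46 (always the previous value of the first component).
So the next pair is {51, 46}.

{51, 46}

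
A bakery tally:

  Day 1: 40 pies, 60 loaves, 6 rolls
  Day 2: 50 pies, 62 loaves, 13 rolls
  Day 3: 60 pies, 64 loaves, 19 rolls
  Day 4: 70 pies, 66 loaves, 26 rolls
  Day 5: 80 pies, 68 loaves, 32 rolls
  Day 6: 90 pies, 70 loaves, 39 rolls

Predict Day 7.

100 pies, 72 loaves, 45 rolls

Pies: 40, 50, 60, 70, 80, 90 → 100 (+10 each step).
For the loaves, +2 each step: 60, 62, 64, 66, 68, 70 → 72.
For the rolls, alternating steps +7, +6, +7, +6, …: 6, 13, 19, 26, 32, 39 → 45.
So the next record is 100 pies, 72 loaves, 45 rolls.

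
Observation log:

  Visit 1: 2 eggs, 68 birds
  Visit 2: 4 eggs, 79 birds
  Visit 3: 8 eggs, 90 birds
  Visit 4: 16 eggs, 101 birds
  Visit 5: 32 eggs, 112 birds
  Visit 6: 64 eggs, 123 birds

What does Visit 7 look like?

128 eggs, 134 birds

Eggs goes 2, 4, 8, 16, 32, 64 → 128 (×2 each step).
Birds: +11 each step, so 68, 79, 90, 101, 112, 123 → 134.
Combining the parts gives 128 eggs, 134 birds.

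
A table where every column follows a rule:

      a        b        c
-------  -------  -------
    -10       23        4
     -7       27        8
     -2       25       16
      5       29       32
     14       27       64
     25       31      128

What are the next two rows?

For the column a, differences are 3, 5, 7, … (increasing by 2 each time): -10, -7, -2, 5, 14, 25 → 38 → 53.
Column b goes 23, 27, 25, 29, 27, 31 → 29 → 33 (alternating steps +4, −2, +4, −2, …).
Column c: 4, 8, 16, 32, 64, 128 → 256 → 512 (×2 each step).
Putting the parts together: 38  29  256 and then 53  33  512.

38  29  256; 53  33  512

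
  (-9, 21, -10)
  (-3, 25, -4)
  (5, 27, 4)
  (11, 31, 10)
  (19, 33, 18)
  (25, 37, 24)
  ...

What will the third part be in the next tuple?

First part — alternating steps +6, +8, +6, +8, …: -9, -3, 5, 11, 19, 25 → 33.
Third part: -10, -4, 4, 10, 18, 24 → 32 (always 1 less than the first part).

32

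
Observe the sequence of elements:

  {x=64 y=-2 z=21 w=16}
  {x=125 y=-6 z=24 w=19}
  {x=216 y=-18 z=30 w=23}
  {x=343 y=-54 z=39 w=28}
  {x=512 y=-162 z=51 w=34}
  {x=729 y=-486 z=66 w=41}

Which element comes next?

{x=1000 y=-1458 z=84 w=49}

X: perfect cubes: 4³, 5³, 6³, …; 64, 125, 216, 343, 512, 729 → 1000.
For the y, ×3 each step: -2, -6, -18, -54, -162, -486 → -1458.
Z: differences are 3, 6, 9, … (increasing by 3 each time); 21, 24, 30, 39, 51, 66 → 84.
W: differences are 3, 4, 5, … (increasing by 1 each time); 16, 19, 23, 28, 34, 41 → 49.
Combining the parts gives {x=1000 y=-1458 z=84 w=49}.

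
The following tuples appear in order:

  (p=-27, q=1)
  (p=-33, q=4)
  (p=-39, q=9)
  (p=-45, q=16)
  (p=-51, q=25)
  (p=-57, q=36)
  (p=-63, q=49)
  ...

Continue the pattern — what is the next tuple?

For the p, −6 each step: -27, -33, -39, -45, -51, -57, -63 → -69.
For the q, perfect squares: 1², 2², 3², …: 1, 4, 9, 16, 25, 36, 49 → 64.
Putting it together: (p=-69, q=64).

(p=-69, q=64)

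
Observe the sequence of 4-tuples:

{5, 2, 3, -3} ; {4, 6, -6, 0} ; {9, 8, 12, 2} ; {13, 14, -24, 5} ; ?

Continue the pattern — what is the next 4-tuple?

First value: 5, 4, 9, 13 → 22 (each term is the sum of the two before it).
Second value: each term is the sum of the two before it, so 2, 6, 8, 14 → 22.
Third value: ×(-2) each step; 3, -6, 12, -24 → 48.
Fourth value goes -3, 0, 2, 5 → 7 (alternating steps +3, +2, +3, +2, …).
Putting it together: {22, 22, 48, 7}.

{22, 22, 48, 7}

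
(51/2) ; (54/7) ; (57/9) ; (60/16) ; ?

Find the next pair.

First component: +3 each step; 51, 54, 57, 60 → 63.
Second component: each term is the sum of the two before it; 2, 7, 9, 16 → 25.
So the next pair is (63/25).

(63/25)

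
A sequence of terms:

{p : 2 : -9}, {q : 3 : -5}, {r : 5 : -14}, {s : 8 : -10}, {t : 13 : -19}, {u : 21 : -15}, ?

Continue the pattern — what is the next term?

{v : 34 : -24}

Letter: p, q, r, s, t, u → v (letters move forward 1 place in the alphabet).
Second value: 2, 3, 5, 8, 13, 21 → 34 (each term is the sum of the two before it).
Third value — alternating steps +4, −9, +4, −9, …: -9, -5, -14, -10, -19, -15 → -24.
Combining the parts gives {v : 34 : -24}.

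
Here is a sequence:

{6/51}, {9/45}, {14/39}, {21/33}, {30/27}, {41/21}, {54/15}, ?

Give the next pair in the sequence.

For the first entry, differences are 3, 5, 7, … (increasing by 2 each time): 6, 9, 14, 21, 30, 41, 54 → 69.
Second entry: −6 each step, so 51, 45, 39, 33, 27, 21, 15 → 9.
So the next pair is {69/9}.

{69/9}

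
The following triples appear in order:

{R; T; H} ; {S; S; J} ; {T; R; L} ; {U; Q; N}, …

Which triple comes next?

{V; P; P}

First letter: letters move forward 1 place in the alphabet; R, S, T, U → V.
Second letter: letters move back 1 place in the alphabet; T, S, R, Q → P.
Third letter: H, J, L, N → P (letters move forward 2 places in the alphabet).
So the next triple is {V; P; P}.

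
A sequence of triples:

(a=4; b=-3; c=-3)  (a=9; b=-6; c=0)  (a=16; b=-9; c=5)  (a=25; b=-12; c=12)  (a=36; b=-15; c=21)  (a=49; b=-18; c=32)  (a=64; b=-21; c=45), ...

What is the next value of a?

81

A: perfect squares: 2², 3², 4², …, so 4, 9, 16, 25, 36, 49, 64 → 81.
B: −3 each step; -3, -6, -9, -12, -15, -18, -21 → -24.
C — differences are 3, 5, 7, … (increasing by 2 each time): -3, 0, 5, 12, 21, 32, 45 → 60.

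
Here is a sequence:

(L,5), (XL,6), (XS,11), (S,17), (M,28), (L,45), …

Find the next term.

(XL,73)

Size: repeats L → XL → XS → S → M; L, XL, XS, S, M, L → XL.
Second slot: 5, 6, 11, 17, 28, 45 → 73 (each term is the sum of the two before it).
Combining the parts gives (XL,73).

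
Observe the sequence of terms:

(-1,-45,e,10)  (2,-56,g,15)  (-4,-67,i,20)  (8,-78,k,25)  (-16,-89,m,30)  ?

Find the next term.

First component: ×(-2) each step, so -1, 2, -4, 8, -16 → 32.
Second component: −11 each step; -45, -56, -67, -78, -89 → -100.
For the letter, letters move forward 2 places in the alphabet: e, g, i, k, m → o.
Fourth component: +5 each step, so 10, 15, 20, 25, 30 → 35.
So the next term is (32,-100,o,35).

(32,-100,o,35)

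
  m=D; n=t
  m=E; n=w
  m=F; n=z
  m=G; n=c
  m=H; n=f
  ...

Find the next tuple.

M: letters move forward 1 place in the alphabet, so D, E, F, G, H → I.
For the n, letters move forward 3 places in the alphabet, wrapping Z→A: t, w, z, c, f → i.
Putting it together: m=I; n=i.

m=I; n=i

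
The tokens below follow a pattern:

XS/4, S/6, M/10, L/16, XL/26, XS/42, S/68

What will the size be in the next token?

M

Size: XS, S, M, L, XL, XS, S → M (repeats XS → S → M → L → XL).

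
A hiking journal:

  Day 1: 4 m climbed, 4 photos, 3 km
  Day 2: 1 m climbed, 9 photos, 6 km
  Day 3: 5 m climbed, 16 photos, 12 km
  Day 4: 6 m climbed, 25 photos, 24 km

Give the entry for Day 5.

11 m climbed, 36 photos, 48 km

M climbed: each term is the sum of the two before it, so 4, 1, 5, 6 → 11.
For the photos, perfect squares: 2², 3², 4², …: 4, 9, 16, 25 → 36.
Km goes 3, 6, 12, 24 → 48 (×2 each step).
Combining the parts gives 11 m climbed, 36 photos, 48 km.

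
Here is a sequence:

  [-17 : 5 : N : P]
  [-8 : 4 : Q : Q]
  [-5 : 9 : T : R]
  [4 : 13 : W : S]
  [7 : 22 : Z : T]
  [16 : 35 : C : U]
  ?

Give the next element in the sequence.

First slot — alternating steps +9, +3, +9, +3, …: -17, -8, -5, 4, 7, 16 → 19.
For the second slot, each term is the sum of the two before it: 5, 4, 9, 13, 22, 35 → 57.
For the first letter, letters move forward 3 places in the alphabet, wrapping Z→A: N, Q, T, W, Z, C → F.
For the second letter, letters move forward 1 place in the alphabet: P, Q, R, S, T, U → V.
Combining the parts gives [19 : 57 : F : V].

[19 : 57 : F : V]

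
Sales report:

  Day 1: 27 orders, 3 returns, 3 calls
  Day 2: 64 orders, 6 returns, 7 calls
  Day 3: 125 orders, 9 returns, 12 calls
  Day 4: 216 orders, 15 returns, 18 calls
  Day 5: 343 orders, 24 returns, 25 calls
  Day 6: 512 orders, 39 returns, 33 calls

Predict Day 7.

Orders: perfect cubes: 3³, 4³, 5³, …, so 27, 64, 125, 216, 343, 512 → 729.
Returns — each term is the sum of the two before it: 3, 6, 9, 15, 24, 39 → 63.
Calls: 3, 7, 12, 18, 25, 33 → 42 (differences are 4, 5, 6, … (increasing by 1 each time)).
So the next record is 729 orders, 63 returns, 42 calls.

729 orders, 63 returns, 42 calls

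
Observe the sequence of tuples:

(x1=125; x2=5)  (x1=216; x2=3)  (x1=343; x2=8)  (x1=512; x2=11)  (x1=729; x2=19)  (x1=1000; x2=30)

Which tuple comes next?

(x1=1331; x2=49)

X1 — perfect cubes: 5³, 6³, 7³, …: 125, 216, 343, 512, 729, 1000 → 1331.
X2 goes 5, 3, 8, 11, 19, 30 → 49 (each term is the sum of the two before it).
Combining the parts gives (x1=1331; x2=49).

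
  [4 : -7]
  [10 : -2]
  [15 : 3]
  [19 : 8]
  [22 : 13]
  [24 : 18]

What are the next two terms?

[25 : 23], [25 : 28]

First coordinate: differences are 6, 5, 4, … (decreasing by 1 each time), so 4, 10, 15, 19, 22, 24 → 25 → 25.
Second coordinate: +5 each step, so -7, -2, 3, 8, 13, 18 → 23 → 28.
So the next two terms are [25 : 23] and [25 : 28].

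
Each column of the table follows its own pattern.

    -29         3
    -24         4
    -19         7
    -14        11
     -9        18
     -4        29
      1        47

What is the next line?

6  76

First component goes -29, -24, -19, -14, -9, -4, 1 → 6 (+5 each step).
Second component: each term is the sum of the two before it; 3, 4, 7, 11, 18, 29, 47 → 76.
Combining the parts gives 6  76.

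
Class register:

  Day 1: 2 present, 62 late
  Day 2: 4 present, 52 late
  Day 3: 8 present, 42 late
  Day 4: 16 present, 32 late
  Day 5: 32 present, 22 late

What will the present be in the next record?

For the present, ×2 each step: 2, 4, 8, 16, 32 → 64.
Late: 62, 52, 42, 32, 22 → 12 (−10 each step).

64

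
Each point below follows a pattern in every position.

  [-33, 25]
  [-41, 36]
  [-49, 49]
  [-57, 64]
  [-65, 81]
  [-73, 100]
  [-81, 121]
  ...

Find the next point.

First value — −8 each step: -33, -41, -49, -57, -65, -73, -81 → -89.
For the second value, perfect squares: 5², 6², 7², …: 25, 36, 49, 64, 81, 100, 121 → 144.
Combining the parts gives [-89, 144].

[-89, 144]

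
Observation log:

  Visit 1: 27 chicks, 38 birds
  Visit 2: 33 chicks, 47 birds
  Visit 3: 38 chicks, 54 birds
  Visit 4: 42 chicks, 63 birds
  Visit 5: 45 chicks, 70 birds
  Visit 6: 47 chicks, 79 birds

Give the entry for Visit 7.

For the chicks, differences are 6, 5, 4, … (decreasing by 1 each time): 27, 33, 38, 42, 45, 47 → 48.
For the birds, alternating steps +9, +7, +9, +7, …: 38, 47, 54, 63, 70, 79 → 86.
Combining the parts gives 48 chicks, 86 birds.

48 chicks, 86 birds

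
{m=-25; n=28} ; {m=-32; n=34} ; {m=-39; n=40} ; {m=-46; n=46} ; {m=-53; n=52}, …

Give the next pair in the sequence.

M goes -25, -32, -39, -46, -53 → -60 (−7 each step).
N — +6 each step: 28, 34, 40, 46, 52 → 58.
So the next pair is {m=-60; n=58}.

{m=-60; n=58}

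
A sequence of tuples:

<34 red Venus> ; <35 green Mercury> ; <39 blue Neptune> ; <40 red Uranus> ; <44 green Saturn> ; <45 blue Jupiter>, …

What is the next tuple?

<49 red Mars>

First coordinate: alternating steps +1, +4, +1, +4, …, so 34, 35, 39, 40, 44, 45 → 49.
For the colour, repeats red → green → blue: red, green, blue, red, green, blue → red.
Planet: runs backward through the planets Mercury→Neptune, so Venus, Mercury, Neptune, Uranus, Saturn, Jupiter → Mars.
So the next tuple is <49 red Mars>.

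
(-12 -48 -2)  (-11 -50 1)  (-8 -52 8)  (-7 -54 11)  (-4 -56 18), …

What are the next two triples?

(-3 -58 21), (0 -60 28)

First entry — alternating steps +1, +3, +1, +3, …: -12, -11, -8, -7, -4 → -3 → 0.
Second entry: −2 each step; -48, -50, -52, -54, -56 → -58 → -60.
Third entry — alternating steps +3, +7, +3, +7, …: -2, 1, 8, 11, 18 → 21 → 28.
Putting the parts together: (-3 -58 21) and then (0 -60 28).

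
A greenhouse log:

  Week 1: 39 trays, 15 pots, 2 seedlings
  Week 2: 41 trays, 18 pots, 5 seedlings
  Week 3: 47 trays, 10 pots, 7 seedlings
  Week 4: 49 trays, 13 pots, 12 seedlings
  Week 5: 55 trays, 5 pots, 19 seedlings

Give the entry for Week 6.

Trays: alternating steps +2, +6, +2, +6, …, so 39, 41, 47, 49, 55 → 57.
Pots: alternating steps +3, −8, +3, −8, …; 15, 18, 10, 13, 5 → 8.
Seedlings — each term is the sum of the two before it: 2, 5, 7, 12, 19 → 31.
Combining the parts gives 57 trays, 8 pots, 31 seedlings.

57 trays, 8 pots, 31 seedlings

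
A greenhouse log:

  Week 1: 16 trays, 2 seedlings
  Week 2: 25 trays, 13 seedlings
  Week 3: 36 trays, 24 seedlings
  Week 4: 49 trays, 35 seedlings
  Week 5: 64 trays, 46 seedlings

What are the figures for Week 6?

81 trays, 57 seedlings

Trays: 16, 25, 36, 49, 64 → 81 (perfect squares: 4², 5², 6², …).
Seedlings: +11 each step; 2, 13, 24, 35, 46 → 57.
So the next line is 81 trays, 57 seedlings.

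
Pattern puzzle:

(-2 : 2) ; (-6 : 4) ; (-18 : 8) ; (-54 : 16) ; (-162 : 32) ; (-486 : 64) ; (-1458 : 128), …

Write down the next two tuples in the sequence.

(-4374 : 256), (-13122 : 512)

First entry: ×3 each step; -2, -6, -18, -54, -162, -486, -1458 → -4374 → -13122.
Second entry: ×2 each step, so 2, 4, 8, 16, 32, 64, 128 → 256 → 512.
Putting the parts together: (-4374 : 256) and then (-13122 : 512).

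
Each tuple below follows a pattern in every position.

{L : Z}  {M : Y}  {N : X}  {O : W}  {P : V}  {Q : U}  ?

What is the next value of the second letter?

T

Second letter: Z, Y, X, W, V, U → T (letters move back 1 place in the alphabet).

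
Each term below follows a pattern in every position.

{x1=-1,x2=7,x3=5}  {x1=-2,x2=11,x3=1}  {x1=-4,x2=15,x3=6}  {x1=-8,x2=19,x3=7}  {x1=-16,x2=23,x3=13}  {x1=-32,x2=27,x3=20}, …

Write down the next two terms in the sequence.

X1 — ×2 each step: -1, -2, -4, -8, -16, -32 → -64 → -128.
X2: +4 each step; 7, 11, 15, 19, 23, 27 → 31 → 35.
For the x3, each term is the sum of the two before it: 5, 1, 6, 7, 13, 20 → 33 → 53.
So the next two terms are {x1=-64,x2=31,x3=33} and {x1=-128,x2=35,x3=53}.

{x1=-64,x2=31,x3=33}, {x1=-128,x2=35,x3=53}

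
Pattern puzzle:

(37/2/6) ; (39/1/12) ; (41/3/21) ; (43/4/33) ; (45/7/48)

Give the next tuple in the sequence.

(47/11/66)

First value goes 37, 39, 41, 43, 45 → 47 (+2 each step).
Second value: 2, 1, 3, 4, 7 → 11 (each term is the sum of the two before it).
Third value: differences are 6, 9, 12, … (increasing by 3 each time), so 6, 12, 21, 33, 48 → 66.
Putting it together: (47/11/66).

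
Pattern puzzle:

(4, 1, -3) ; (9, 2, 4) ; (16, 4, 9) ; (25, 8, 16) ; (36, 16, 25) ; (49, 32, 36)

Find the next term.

(64, 64, 49)

First value — perfect squares: 2², 3², 4², …: 4, 9, 16, 25, 36, 49 → 64.
Second value goes 1, 2, 4, 8, 16, 32 → 64 (×2 each step).
Third value goes -3, 4, 9, 16, 25, 36 → 49 (always the previous value of the first value).
Putting it together: (64, 64, 49).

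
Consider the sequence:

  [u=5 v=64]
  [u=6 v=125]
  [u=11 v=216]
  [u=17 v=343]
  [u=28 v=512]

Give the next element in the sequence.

U: each term is the sum of the two before it, so 5, 6, 11, 17, 28 → 45.
V goes 64, 125, 216, 343, 512 → 729 (perfect cubes: 4³, 5³, 6³, …).
Putting it together: [u=45 v=729].

[u=45 v=729]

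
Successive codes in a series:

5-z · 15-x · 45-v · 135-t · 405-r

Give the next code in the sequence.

First component goes 5, 15, 45, 135, 405 → 1215 (×3 each step).
Letter: letters move back 2 places in the alphabet; z, x, v, t, r → p.
Putting it together: 1215-p.

1215-p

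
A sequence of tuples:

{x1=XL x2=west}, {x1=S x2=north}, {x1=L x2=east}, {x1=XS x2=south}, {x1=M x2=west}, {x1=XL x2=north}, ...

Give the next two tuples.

{x1=S x2=east}, {x1=L x2=south}

X1: repeats XL → S → L → XS → M, so XL, S, L, XS, M, XL → S → L.
X2 goes west, north, east, south, west, north → east → south (repeats west → north → east → south).
So the next two tuples are {x1=S x2=east} and {x1=L x2=south}.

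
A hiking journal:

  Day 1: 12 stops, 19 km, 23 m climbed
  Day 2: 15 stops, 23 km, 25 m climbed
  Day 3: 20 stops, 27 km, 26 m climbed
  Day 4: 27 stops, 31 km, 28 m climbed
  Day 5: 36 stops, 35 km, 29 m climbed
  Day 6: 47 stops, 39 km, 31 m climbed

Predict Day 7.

60 stops, 43 km, 32 m climbed

Stops: differences are 3, 5, 7, … (increasing by 2 each time); 12, 15, 20, 27, 36, 47 → 60.
Km: 19, 23, 27, 31, 35, 39 → 43 (+4 each step).
M climbed goes 23, 25, 26, 28, 29, 31 → 32 (alternating steps +2, +1, +2, +1, …).
Putting it together: 60 stops, 43 km, 32 m climbed.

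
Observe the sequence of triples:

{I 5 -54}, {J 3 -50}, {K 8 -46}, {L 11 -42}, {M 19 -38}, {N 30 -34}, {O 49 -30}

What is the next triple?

{P 79 -26}

Letter: I, J, K, L, M, N, O → P (letters move forward 1 place in the alphabet).
Second entry — each term is the sum of the two before it: 5, 3, 8, 11, 19, 30, 49 → 79.
For the third entry, +4 each step: -54, -50, -46, -42, -38, -34, -30 → -26.
Combining the parts gives {P 79 -26}.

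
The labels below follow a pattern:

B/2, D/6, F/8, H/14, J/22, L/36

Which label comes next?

Letter goes B, D, F, H, J, L → N (letters move forward 2 places in the alphabet).
Second component goes 2, 6, 8, 14, 22, 36 → 58 (each term is the sum of the two before it).
Combining the parts gives N/58.

N/58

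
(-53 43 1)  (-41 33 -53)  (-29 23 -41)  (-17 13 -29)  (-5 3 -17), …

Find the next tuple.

(7 -7 -5)

First part: +12 each step, so -53, -41, -29, -17, -5 → 7.
Second part: −10 each step; 43, 33, 23, 13, 3 → -7.
For the third part, always the previous value of the first part: 1, -53, -41, -29, -17 → -5.
So the next tuple is (7 -7 -5).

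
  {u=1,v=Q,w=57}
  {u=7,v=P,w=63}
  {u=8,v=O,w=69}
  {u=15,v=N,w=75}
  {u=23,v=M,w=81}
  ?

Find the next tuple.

U: 1, 7, 8, 15, 23 → 38 (each term is the sum of the two before it).
For the v, letters move back 1 place in the alphabet: Q, P, O, N, M → L.
W goes 57, 63, 69, 75, 81 → 87 (+6 each step).
So the next tuple is {u=38,v=L,w=87}.

{u=38,v=L,w=87}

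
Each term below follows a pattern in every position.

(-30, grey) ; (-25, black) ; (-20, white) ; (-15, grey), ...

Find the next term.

(-10, black)

First coordinate: -30, -25, -20, -15 → -10 (+5 each step).
For the shade, repeats grey → black → white: grey, black, white, grey → black.
Putting it together: (-10, black).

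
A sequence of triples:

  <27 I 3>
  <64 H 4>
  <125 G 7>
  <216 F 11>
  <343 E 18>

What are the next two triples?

First value: perfect cubes: 3³, 4³, 5³, …, so 27, 64, 125, 216, 343 → 512 → 729.
Letter goes I, H, G, F, E → D → C (letters move back 1 place in the alphabet).
Third value — each term is the sum of the two before it: 3, 4, 7, 11, 18 → 29 → 47.
Putting the parts together: <512 D 29> and then <729 C 47>.

<512 D 29>, <729 C 47>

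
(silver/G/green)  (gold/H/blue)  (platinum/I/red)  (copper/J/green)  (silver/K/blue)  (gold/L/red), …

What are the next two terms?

(platinum/M/green), (copper/N/blue)

Metal goes silver, gold, platinum, copper, silver, gold → platinum → copper (repeats silver → gold → platinum → copper).
Letter: letters move forward 1 place in the alphabet, so G, H, I, J, K, L → M → N.
Colour goes green, blue, red, green, blue, red → green → blue (repeats green → blue → red).
Putting the parts together: (platinum/M/green) and then (copper/N/blue).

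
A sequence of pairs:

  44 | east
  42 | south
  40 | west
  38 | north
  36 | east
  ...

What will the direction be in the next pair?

south

Direction: repeats east → south → west → north; east, south, west, north, east → south.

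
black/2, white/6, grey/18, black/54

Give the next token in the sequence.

Shade: repeats black → white → grey; black, white, grey, black → white.
Second component: ×3 each step; 2, 6, 18, 54 → 162.
Combining the parts gives white/162.

white/162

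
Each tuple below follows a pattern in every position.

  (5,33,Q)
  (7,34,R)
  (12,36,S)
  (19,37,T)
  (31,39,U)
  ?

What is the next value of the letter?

V

Letter goes Q, R, S, T, U → V (letters move forward 1 place in the alphabet).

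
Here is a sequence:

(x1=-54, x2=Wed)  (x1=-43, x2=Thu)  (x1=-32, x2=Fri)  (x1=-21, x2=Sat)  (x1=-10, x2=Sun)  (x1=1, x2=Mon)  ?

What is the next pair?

(x1=12, x2=Tue)

X1: -54, -43, -32, -21, -10, 1 → 12 (+11 each step).
X2: runs through the weekdays Mon→Sun, so Wed, Thu, Fri, Sat, Sun, Mon → Tue.
So the next pair is (x1=12, x2=Tue).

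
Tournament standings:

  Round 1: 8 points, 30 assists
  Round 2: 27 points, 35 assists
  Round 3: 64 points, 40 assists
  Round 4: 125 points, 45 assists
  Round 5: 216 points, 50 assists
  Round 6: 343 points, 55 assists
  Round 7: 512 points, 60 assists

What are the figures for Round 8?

729 points, 65 assists

Points: perfect cubes: 2³, 3³, 4³, …, so 8, 27, 64, 125, 216, 343, 512 → 729.
Assists goes 30, 35, 40, 45, 50, 55, 60 → 65 (+5 each step).
Combining the parts gives 729 points, 65 assists.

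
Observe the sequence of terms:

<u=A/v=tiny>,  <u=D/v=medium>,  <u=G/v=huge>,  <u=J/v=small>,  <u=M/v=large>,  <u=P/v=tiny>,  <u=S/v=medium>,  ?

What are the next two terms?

<u=V/v=huge>, <u=Y/v=small>

U goes A, D, G, J, M, P, S → V → Y (letters move forward 3 places in the alphabet).
For the v, repeats tiny → medium → huge → small → large: tiny, medium, huge, small, large, tiny, medium → huge → small.
So the next two terms are <u=V/v=huge> and <u=Y/v=small>.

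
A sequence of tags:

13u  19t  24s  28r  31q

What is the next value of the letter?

p

For the first component, differences are 6, 5, 4, … (decreasing by 1 each time): 13, 19, 24, 28, 31 → 33.
Letter: u, t, s, r, q → p (letters move back 1 place in the alphabet).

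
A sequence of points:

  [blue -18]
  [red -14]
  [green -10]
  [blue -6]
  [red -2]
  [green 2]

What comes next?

Colour: repeats blue → red → green; blue, red, green, blue, red, green → blue.
Second coordinate: -18, -14, -10, -6, -2, 2 → 6 (+4 each step).
Putting it together: [blue 6].

[blue 6]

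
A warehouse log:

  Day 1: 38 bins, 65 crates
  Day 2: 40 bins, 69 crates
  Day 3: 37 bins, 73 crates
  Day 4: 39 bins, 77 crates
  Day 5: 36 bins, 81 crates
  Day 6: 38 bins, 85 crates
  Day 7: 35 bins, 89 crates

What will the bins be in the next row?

Bins: alternating steps +2, −3, +2, −3, …, so 38, 40, 37, 39, 36, 38, 35 → 37.
Crates — +4 each step: 65, 69, 73, 77, 81, 85, 89 → 93.

37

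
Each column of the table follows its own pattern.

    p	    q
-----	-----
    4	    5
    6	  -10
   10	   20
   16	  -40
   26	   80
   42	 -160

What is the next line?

68  320

Column p: each term is the sum of the two before it, so 4, 6, 10, 16, 26, 42 → 68.
Column q goes 5, -10, 20, -40, 80, -160 → 320 (×(-2) each step).
Combining the parts gives 68  320.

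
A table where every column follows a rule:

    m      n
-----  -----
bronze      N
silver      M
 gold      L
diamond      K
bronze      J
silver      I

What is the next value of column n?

Column m — repeats bronze → silver → gold → diamond: bronze, silver, gold, diamond, bronze, silver → gold.
Column n — letters move back 1 place in the alphabet: N, M, L, K, J, I → H.

H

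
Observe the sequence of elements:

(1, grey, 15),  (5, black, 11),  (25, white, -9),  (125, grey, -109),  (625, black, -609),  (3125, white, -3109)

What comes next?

First value: ×5 each step; 1, 5, 25, 125, 625, 3125 → 15625.
Shade: grey, black, white, grey, black, white → grey (repeats grey → black → white).
Third value: together with the first value always sums to 16, so 15, 11, -9, -109, -609, -3109 → -15609.
Combining the parts gives (15625, grey, -15609).

(15625, grey, -15609)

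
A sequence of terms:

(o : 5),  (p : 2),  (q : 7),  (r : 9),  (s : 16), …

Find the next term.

(t : 25)

Letter: o, p, q, r, s → t (letters move forward 1 place in the alphabet).
Second part: each term is the sum of the two before it, so 5, 2, 7, 9, 16 → 25.
Putting it together: (t : 25).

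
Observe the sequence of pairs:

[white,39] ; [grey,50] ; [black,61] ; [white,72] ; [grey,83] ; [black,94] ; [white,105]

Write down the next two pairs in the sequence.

[grey,116], [black,127]

Shade: white, grey, black, white, grey, black, white → grey → black (repeats white → grey → black).
Second component: 39, 50, 61, 72, 83, 94, 105 → 116 → 127 (+11 each step).
Putting the parts together: [grey,116] and then [black,127].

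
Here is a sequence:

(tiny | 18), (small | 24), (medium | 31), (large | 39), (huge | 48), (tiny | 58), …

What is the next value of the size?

Size goes tiny, small, medium, large, huge, tiny → small (repeats tiny → small → medium → large → huge).

small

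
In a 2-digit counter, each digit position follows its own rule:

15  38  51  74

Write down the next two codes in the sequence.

First digit: +2 each step, mod 10, so 1, 3, 5, 7 → 9 → 1.
Second digit: 5, 8, 1, 4 → 7 → 0 (+3 each step, mod 10).
So the next two codes are 97 and 10.

97, 10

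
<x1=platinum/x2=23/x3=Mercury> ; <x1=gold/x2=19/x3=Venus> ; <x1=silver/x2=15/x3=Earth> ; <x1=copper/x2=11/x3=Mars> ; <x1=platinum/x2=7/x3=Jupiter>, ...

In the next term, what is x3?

Saturn

For the x3, runs through the planets Mercury→Neptune: Mercury, Venus, Earth, Mars, Jupiter → Saturn.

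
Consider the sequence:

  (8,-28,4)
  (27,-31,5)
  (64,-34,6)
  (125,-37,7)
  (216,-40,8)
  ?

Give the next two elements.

(343,-43,9), (512,-46,10)

For the first part, perfect cubes: 2³, 3³, 4³, …: 8, 27, 64, 125, 216 → 343 → 512.
Second part: −3 each step; -28, -31, -34, -37, -40 → -43 → -46.
Third part goes 4, 5, 6, 7, 8 → 9 → 10 (+1 each step).
Putting the parts together: (343,-43,9) and then (512,-46,10).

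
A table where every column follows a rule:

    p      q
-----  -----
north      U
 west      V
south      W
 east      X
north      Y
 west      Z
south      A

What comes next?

For the column p, repeats north → west → south → east: north, west, south, east, north, west, south → east.
Column q — letters move forward 1 place in the alphabet, wrapping Z→A: U, V, W, X, Y, Z, A → B.
Putting it together: east  B.

east  B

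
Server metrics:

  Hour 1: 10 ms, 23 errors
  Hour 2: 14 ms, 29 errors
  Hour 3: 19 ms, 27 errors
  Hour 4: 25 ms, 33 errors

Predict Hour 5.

Ms: 10, 14, 19, 25 → 32 (differences are 4, 5, 6, … (increasing by 1 each time)).
Errors: alternating steps +6, −2, +6, −2, …, so 23, 29, 27, 33 → 31.
So the next record is 32 ms, 31 errors.

32 ms, 31 errors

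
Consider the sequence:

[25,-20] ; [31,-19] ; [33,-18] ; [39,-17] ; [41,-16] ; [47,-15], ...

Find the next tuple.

[49,-14]

First slot: alternating steps +6, +2, +6, +2, …; 25, 31, 33, 39, 41, 47 → 49.
For the second slot, +1 each step: -20, -19, -18, -17, -16, -15 → -14.
Combining the parts gives [49,-14].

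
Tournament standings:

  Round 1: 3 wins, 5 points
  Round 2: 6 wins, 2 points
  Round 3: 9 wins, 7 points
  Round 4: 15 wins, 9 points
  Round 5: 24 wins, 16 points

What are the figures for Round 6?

Wins: each term is the sum of the two before it; 3, 6, 9, 15, 24 → 39.
Points goes 5, 2, 7, 9, 16 → 25 (each term is the sum of the two before it).
So the next record is 39 wins, 25 points.

39 wins, 25 points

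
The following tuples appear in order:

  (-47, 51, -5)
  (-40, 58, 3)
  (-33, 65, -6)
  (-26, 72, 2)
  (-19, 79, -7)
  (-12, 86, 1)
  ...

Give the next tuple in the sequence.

First coordinate — +7 each step: -47, -40, -33, -26, -19, -12 → -5.
Second coordinate: +7 each step; 51, 58, 65, 72, 79, 86 → 93.
Third coordinate: alternating steps +8, −9, +8, −9, …, so -5, 3, -6, 2, -7, 1 → -8.
Putting it together: (-5, 93, -8).

(-5, 93, -8)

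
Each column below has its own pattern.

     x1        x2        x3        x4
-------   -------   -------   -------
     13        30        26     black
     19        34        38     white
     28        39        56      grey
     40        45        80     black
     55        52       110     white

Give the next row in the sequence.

Column x1: differences are 6, 9, 12, … (increasing by 3 each time), so 13, 19, 28, 40, 55 → 73.
Column x2 — differences are 4, 5, 6, … (increasing by 1 each time): 30, 34, 39, 45, 52 → 60.
Column x3 — always 2 × the column x1: 26, 38, 56, 80, 110 → 146.
Column x4 — repeats black → white → grey: black, white, grey, black, white → grey.
Combining the parts gives 73  60  146  grey.

73  60  146  grey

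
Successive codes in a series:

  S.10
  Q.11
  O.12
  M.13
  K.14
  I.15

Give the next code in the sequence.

G.16

Letter: S, Q, O, M, K, I → G (letters move back 2 places in the alphabet).
Second component — +1 each step: 10, 11, 12, 13, 14, 15 → 16.
Putting it together: G.16.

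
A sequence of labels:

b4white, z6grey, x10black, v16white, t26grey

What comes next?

r42black

Letter: letters move back 2 places in the alphabet, wrapping A→Z, so b, z, x, v, t → r.
Second component: each term is the sum of the two before it, so 4, 6, 10, 16, 26 → 42.
Shade: repeats white → grey → black; white, grey, black, white, grey → black.
Putting it together: r42black.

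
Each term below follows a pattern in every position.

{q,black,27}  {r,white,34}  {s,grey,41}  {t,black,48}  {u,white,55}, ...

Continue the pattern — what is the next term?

{v,grey,62}

For the letter, letters move forward 1 place in the alphabet: q, r, s, t, u → v.
For the shade, repeats black → white → grey: black, white, grey, black, white → grey.
For the third value, +7 each step: 27, 34, 41, 48, 55 → 62.
Combining the parts gives {v,grey,62}.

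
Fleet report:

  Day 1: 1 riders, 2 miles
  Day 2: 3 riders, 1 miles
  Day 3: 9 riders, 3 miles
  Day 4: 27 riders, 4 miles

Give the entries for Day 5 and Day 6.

81 riders, 7 miles; 243 riders, 11 miles

For the riders, ×3 each step: 1, 3, 9, 27 → 81 → 243.
For the miles, each term is the sum of the two before it: 2, 1, 3, 4 → 7 → 11.
Putting the parts together: 81 riders, 7 miles and then 243 riders, 11 miles.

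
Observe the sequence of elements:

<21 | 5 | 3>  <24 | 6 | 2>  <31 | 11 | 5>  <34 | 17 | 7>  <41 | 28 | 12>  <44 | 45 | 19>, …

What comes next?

First value: alternating steps +3, +7, +3, +7, …, so 21, 24, 31, 34, 41, 44 → 51.
For the second value, each term is the sum of the two before it: 5, 6, 11, 17, 28, 45 → 73.
Third value — each term is the sum of the two before it: 3, 2, 5, 7, 12, 19 → 31.
Putting it together: <51 | 73 | 31>.

<51 | 73 | 31>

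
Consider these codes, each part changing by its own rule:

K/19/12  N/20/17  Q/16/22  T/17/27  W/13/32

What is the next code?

Z/14/37

For the letter, letters move forward 3 places in the alphabet: K, N, Q, T, W → Z.
Second component — alternating steps +1, −4, +1, −4, …: 19, 20, 16, 17, 13 → 14.
Third component goes 12, 17, 22, 27, 32 → 37 (+5 each step).
Combining the parts gives Z/14/37.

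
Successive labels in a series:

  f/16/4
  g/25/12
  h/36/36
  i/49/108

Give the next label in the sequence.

Letter: letters move forward 1 place in the alphabet; f, g, h, i → j.
Second component: perfect squares: 4², 5², 6², …; 16, 25, 36, 49 → 64.
Third component: ×3 each step; 4, 12, 36, 108 → 324.
So the next label is j/64/324.

j/64/324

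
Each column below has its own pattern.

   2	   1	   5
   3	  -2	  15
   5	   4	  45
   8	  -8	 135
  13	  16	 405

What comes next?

First component goes 2, 3, 5, 8, 13 → 21 (each term is the sum of the two before it).
Second component goes 1, -2, 4, -8, 16 → -32 (×(-2) each step).
Third component: 5, 15, 45, 135, 405 → 1215 (×3 each step).
Combining the parts gives 21  -32  1215.

21  -32  1215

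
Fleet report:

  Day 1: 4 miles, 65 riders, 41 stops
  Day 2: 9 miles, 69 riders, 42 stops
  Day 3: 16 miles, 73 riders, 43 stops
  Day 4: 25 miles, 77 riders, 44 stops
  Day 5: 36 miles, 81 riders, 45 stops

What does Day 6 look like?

49 miles, 85 riders, 46 stops

Miles: perfect squares: 2², 3², 4², …, so 4, 9, 16, 25, 36 → 49.
Riders goes 65, 69, 73, 77, 81 → 85 (+4 each step).
Stops: 41, 42, 43, 44, 45 → 46 (+1 each step).
Combining the parts gives 49 miles, 85 riders, 46 stops.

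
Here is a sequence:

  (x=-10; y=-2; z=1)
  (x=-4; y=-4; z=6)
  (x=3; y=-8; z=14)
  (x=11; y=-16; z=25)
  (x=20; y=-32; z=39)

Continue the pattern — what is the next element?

For the x, differences are 6, 7, 8, … (increasing by 1 each time): -10, -4, 3, 11, 20 → 30.
Y goes -2, -4, -8, -16, -32 → -64 (×2 each step).
Z: differences are 5, 8, 11, … (increasing by 3 each time), so 1, 6, 14, 25, 39 → 56.
Putting it together: (x=30; y=-64; z=56).

(x=30; y=-64; z=56)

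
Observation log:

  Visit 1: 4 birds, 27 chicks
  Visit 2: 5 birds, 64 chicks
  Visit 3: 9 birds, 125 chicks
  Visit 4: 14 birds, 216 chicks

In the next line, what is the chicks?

Chicks: 27, 64, 125, 216 → 343 (perfect cubes: 3³, 4³, 5³, …).

343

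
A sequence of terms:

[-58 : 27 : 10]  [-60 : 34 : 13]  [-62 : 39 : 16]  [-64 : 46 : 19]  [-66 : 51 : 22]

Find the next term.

[-68 : 58 : 25]

First slot — −2 each step: -58, -60, -62, -64, -66 → -68.
Second slot: 27, 34, 39, 46, 51 → 58 (alternating steps +7, +5, +7, +5, …).
For the third slot, +3 each step: 10, 13, 16, 19, 22 → 25.
So the next term is [-68 : 58 : 25].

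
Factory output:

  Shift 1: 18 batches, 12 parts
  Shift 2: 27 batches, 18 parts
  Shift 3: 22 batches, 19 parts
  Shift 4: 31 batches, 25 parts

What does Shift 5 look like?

26 batches, 26 parts

Batches: alternating steps +9, −5, +9, −5, …; 18, 27, 22, 31 → 26.
Parts goes 12, 18, 19, 25 → 26 (alternating steps +6, +1, +6, +1, …).
Combining the parts gives 26 batches, 26 parts.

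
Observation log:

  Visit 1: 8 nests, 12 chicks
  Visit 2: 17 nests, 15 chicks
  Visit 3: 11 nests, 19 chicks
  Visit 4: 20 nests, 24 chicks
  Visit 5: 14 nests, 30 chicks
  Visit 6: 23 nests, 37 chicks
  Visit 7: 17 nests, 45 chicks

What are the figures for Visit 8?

26 nests, 54 chicks

Nests: 8, 17, 11, 20, 14, 23, 17 → 26 (alternating steps +9, −6, +9, −6, …).
Chicks: differences are 3, 4, 5, … (increasing by 1 each time); 12, 15, 19, 24, 30, 37, 45 → 54.
So the next line is 26 nests, 54 chicks.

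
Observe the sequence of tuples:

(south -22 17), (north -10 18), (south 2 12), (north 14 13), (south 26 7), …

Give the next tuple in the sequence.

(north 38 8)

For the direction, alternates south ↔ north: south, north, south, north, south → north.
Second component: +12 each step; -22, -10, 2, 14, 26 → 38.
Third component: alternating steps +1, −6, +1, −6, …, so 17, 18, 12, 13, 7 → 8.
Combining the parts gives (north 38 8).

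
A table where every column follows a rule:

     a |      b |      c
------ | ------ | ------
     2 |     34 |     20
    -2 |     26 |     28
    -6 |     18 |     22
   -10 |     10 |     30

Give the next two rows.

Column a goes 2, -2, -6, -10 → -14 → -18 (−4 each step).
Column b: −8 each step, so 34, 26, 18, 10 → 2 → -6.
Column c: alternating steps +8, −6, +8, −6, …, so 20, 28, 22, 30 → 24 → 32.
So the next two rows are -14  2  24 and -18  -6  32.

-14  2  24; -18  -6  32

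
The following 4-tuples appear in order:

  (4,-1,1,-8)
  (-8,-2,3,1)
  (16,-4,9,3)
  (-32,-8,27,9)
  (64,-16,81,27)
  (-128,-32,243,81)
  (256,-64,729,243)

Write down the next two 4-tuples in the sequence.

First part — ×(-2) each step: 4, -8, 16, -32, 64, -128, 256 → -512 → 1024.
Second part: ×2 each step; -1, -2, -4, -8, -16, -32, -64 → -128 → -256.
Third part: 1, 3, 9, 27, 81, 243, 729 → 2187 → 6561 (×3 each step).
Fourth part: always the previous value of the third part, so -8, 1, 3, 9, 27, 81, 243 → 729 → 2187.
Putting the parts together: (-512,-128,2187,729) and then (1024,-256,6561,2187).

(-512,-128,2187,729), (1024,-256,6561,2187)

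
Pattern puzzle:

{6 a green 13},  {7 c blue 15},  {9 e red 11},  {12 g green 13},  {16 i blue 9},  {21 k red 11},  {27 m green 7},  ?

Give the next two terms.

{34 o blue 9}, {42 q red 5}

First slot — differences are 1, 2, 3, … (increasing by 1 each time): 6, 7, 9, 12, 16, 21, 27 → 34 → 42.
Letter — letters move forward 2 places in the alphabet: a, c, e, g, i, k, m → o → q.
Colour: green, blue, red, green, blue, red, green → blue → red (repeats green → blue → red).
Fourth slot: alternating steps +2, −4, +2, −4, …, so 13, 15, 11, 13, 9, 11, 7 → 9 → 5.
So the next two terms are {34 o blue 9} and {42 q red 5}.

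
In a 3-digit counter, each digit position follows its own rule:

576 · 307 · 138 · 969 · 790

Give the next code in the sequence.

521

First digit: −2 each step, mod 10; 5, 3, 1, 9, 7 → 5.
For the second digit, +3 each step, mod 10: 7, 0, 3, 6, 9 → 2.
For the third digit, +1 each step, mod 10: 6, 7, 8, 9, 0 → 1.
Putting it together: 521.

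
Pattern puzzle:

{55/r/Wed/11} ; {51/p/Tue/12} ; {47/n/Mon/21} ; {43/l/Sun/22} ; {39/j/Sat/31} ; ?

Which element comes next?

{35/h/Fri/32}

First coordinate: −4 each step, so 55, 51, 47, 43, 39 → 35.
Letter: letters move back 2 places in the alphabet, so r, p, n, l, j → h.
For the day, runs backward through the weekdays Mon→Sun: Wed, Tue, Mon, Sun, Sat → Fri.
Fourth coordinate: 11, 12, 21, 22, 31 → 32 (alternating steps +1, +9, +1, +9, …).
So the next element is {35/h/Fri/32}.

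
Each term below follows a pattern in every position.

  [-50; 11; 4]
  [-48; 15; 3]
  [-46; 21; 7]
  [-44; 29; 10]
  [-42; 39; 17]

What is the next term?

[-40; 51; 27]

First entry — +2 each step: -50, -48, -46, -44, -42 → -40.
Second entry: 11, 15, 21, 29, 39 → 51 (differences are 4, 6, 8, … (increasing by 2 each time)).
Third entry: 4, 3, 7, 10, 17 → 27 (each term is the sum of the two before it).
Putting it together: [-40; 51; 27].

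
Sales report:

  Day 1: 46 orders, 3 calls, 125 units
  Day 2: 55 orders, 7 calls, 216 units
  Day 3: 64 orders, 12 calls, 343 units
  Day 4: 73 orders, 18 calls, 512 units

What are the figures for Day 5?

Orders: +9 each step, so 46, 55, 64, 73 → 82.
Calls — differences are 4, 5, 6, … (increasing by 1 each time): 3, 7, 12, 18 → 25.
Units goes 125, 216, 343, 512 → 729 (perfect cubes: 5³, 6³, 7³, …).
Combining the parts gives 82 orders, 25 calls, 729 units.

82 orders, 25 calls, 729 units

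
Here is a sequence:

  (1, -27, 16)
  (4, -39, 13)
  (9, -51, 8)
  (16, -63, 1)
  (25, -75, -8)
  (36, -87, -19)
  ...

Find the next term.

(49, -99, -32)

First part goes 1, 4, 9, 16, 25, 36 → 49 (perfect squares: 1², 2², 3², …).
Second part goes -27, -39, -51, -63, -75, -87 → -99 (−12 each step).
Third part: together with the first part always sums to 17; 16, 13, 8, 1, -8, -19 → -32.
Combining the parts gives (49, -99, -32).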